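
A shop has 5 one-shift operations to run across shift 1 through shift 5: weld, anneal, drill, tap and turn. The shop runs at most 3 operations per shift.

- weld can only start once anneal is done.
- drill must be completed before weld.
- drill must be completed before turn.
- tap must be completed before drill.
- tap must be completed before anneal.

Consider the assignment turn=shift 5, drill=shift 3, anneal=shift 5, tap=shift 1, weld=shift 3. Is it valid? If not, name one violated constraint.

tap must be completed before anneal — holds.
drill must be completed before turn — holds.
The shop runs at most 3 operations per shift — holds.
tap must be completed before drill — holds.
drill must be completed before weld — violated.
weld can only start once anneal is done — violated.

Invalid. weld can only start once anneal is done.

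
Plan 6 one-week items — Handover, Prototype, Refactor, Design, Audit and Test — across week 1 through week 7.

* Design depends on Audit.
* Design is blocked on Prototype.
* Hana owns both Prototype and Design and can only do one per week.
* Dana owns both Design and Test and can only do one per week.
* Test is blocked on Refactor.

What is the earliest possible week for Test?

week 2

Precedence pushes Test to at least week 2.
Test at week 2 is achievable: Design -> week 3; Audit -> week 1; Handover -> week 1; Refactor -> week 1; Test -> week 2; Prototype -> week 1.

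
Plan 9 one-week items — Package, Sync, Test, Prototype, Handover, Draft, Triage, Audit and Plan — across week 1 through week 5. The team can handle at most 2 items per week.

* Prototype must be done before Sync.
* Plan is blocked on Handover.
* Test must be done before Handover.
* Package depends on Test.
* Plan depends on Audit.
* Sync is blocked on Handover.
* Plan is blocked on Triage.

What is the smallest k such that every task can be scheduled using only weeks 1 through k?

5

The precedence chain requires at least 3 distinct weeks.
With at most 2 per week and 9 tasks, at least 5 weeks are needed.
5 works (last occupied week: week 5): for example Plan in week 3, Test in week 1, Triage in week 1, Audit in week 2, Prototype in week 3, Package in week 4, Handover in week 2, Draft in week 5, Sync in week 4.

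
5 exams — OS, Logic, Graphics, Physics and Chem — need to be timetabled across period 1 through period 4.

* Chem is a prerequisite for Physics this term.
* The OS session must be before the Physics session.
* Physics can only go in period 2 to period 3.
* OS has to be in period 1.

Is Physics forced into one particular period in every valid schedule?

Physics can be period 2 (e.g. OS=period 1, Graphics=period 1, Chem=period 1, Physics=period 2, Logic=period 1) or period 3 (e.g. OS=period 1, Chem=period 1, Physics=period 3, Logic=period 1, Graphics=period 1).

No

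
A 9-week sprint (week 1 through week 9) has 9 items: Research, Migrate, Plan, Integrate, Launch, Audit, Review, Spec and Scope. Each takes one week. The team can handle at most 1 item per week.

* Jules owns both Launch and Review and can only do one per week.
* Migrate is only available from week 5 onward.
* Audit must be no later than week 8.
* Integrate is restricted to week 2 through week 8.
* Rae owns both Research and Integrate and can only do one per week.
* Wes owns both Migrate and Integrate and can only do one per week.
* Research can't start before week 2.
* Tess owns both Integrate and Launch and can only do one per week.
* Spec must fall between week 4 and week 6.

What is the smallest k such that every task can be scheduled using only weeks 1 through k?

9 weeks

With at most 1 per week and 9 tasks, at least 9 weeks are needed.
Migrate can't be placed before week 5, so the schedule must run through at least week 5.
9 works (last occupied week: week 9): for example Integrate=week 2, Audit=week 1, Spec=week 4, Research=week 3, Plan=week 6, Migrate=week 5, Scope=week 9, Review=week 8, Launch=week 7.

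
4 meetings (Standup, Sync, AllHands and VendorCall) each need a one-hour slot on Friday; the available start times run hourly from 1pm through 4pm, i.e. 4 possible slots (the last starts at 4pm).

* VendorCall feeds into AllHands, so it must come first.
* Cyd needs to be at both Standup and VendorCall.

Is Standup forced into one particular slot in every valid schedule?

No

Standup can be 1pm (e.g. VendorCall -> 2pm, Sync -> 1pm, Standup -> 1pm, AllHands -> 3pm) or 2pm (e.g. VendorCall -> 1pm; Standup -> 2pm; AllHands -> 2pm; Sync -> 1pm).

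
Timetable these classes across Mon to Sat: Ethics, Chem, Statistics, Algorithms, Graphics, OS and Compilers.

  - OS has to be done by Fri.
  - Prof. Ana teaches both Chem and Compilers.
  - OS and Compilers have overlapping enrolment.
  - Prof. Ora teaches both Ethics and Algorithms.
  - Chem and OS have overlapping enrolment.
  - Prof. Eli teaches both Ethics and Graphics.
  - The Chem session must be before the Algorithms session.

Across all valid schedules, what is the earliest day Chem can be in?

Mon

Downstream work caps Chem at Fri.
Chem at Mon is achievable: Chem -> Mon; Algorithms -> Tue; Graphics -> Tue; OS -> Tue; Compilers -> Wed; Ethics -> Mon; Statistics -> Mon.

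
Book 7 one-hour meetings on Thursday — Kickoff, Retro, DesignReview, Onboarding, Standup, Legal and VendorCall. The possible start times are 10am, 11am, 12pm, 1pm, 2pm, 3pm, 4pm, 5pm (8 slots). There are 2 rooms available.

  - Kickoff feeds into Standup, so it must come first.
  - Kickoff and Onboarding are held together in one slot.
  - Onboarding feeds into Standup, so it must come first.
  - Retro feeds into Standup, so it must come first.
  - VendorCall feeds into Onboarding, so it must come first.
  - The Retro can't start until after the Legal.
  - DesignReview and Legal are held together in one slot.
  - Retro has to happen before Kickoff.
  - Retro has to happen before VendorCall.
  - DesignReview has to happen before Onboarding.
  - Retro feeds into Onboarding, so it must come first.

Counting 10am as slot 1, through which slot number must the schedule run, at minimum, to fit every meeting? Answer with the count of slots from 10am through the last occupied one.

The precedence chain requires at least 5 distinct slots.
With at most 2 per slot and 7 meetings, at least 4 slots are needed.
5 works (last occupied slot: 2pm): for example VendorCall -> 12pm; DesignReview -> 10am; Onboarding -> 1pm; Legal -> 10am; Retro -> 11am; Standup -> 2pm; Kickoff -> 1pm.

5 slots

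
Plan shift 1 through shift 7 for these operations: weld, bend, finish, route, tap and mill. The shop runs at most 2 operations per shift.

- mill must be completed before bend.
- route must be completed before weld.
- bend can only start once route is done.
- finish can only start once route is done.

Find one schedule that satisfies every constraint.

route in shift 1, bend in shift 2, mill in shift 1, tap in shift 3, weld in shift 2, finish in shift 3

Checking: route(shift 1) before bend(shift 2); mill(shift 1) before bend(shift 2); route(shift 1) before finish(shift 3); route(shift 1) before weld(shift 2); max 2 per shift (cap 2).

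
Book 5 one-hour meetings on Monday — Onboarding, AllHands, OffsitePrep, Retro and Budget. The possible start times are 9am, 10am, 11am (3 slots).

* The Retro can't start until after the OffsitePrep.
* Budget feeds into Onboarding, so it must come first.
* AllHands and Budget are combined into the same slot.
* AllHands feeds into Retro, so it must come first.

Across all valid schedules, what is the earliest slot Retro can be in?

10am

Precedence pushes Retro to at least 10am.
Retro at 10am is achievable: Onboarding in 10am; AllHands in 9am; Retro in 10am; OffsitePrep in 9am; Budget in 9am.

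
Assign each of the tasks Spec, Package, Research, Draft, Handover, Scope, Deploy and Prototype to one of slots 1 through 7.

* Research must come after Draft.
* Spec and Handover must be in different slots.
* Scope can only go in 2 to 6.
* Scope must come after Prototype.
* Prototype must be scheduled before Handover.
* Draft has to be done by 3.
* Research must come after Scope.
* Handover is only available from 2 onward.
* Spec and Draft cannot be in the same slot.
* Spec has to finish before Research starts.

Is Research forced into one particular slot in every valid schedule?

No

Research can be 3 (e.g. Package=1, Handover=3, Scope=2, Draft=1, Prototype=1, Spec=2, Deploy=1, Research=3) or 4 (e.g. Deploy in 1; Spec in 3; Handover in 2; Research in 4; Prototype in 1; Draft in 1; Scope in 2; Package in 1).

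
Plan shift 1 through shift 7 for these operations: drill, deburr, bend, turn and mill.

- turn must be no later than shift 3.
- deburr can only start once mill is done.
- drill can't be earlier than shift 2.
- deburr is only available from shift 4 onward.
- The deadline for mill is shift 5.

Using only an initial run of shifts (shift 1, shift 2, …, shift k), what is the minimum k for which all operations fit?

4 shifts

The precedence chain requires at least 2 distinct shifts.
deburr can't be placed before shift 4, so the schedule must run through at least shift 4.
4 works (last occupied shift: shift 4): for example bend in shift 1; mill in shift 1; drill in shift 2; turn in shift 1; deburr in shift 4.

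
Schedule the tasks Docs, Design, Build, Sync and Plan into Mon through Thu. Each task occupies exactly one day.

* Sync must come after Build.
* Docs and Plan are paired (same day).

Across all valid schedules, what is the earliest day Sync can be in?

Tue

Precedence pushes Sync to at least Tue.
Sync at Tue is achievable: Design -> Mon; Plan -> Mon; Build -> Mon; Docs -> Mon; Sync -> Tue.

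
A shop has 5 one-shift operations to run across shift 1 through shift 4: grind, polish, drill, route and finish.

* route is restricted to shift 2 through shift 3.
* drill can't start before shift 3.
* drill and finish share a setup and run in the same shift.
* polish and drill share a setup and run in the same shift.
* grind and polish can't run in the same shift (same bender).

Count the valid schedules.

Splitting on grind: it can be shift 1 (4), shift 2 (4), shift 3 (2), shift 4 (2). Listing each branch's schedules as (polish, drill, route, finish) by shift number:
grind=shift 1: (3,3,2,3) (3,3,3,3) (4,4,2,4) (4,4,3,4) — 4.
grind=shift 2: (3,3,2,3) (3,3,3,3) (4,4,2,4) (4,4,3,4) — 4.
grind=shift 3: (4,4,2,4) (4,4,3,4) — 2.
grind=shift 4: (3,3,2,3) (3,3,3,3) — 2.
Summing: 4 + 4 + 2 + 2 = 12.

12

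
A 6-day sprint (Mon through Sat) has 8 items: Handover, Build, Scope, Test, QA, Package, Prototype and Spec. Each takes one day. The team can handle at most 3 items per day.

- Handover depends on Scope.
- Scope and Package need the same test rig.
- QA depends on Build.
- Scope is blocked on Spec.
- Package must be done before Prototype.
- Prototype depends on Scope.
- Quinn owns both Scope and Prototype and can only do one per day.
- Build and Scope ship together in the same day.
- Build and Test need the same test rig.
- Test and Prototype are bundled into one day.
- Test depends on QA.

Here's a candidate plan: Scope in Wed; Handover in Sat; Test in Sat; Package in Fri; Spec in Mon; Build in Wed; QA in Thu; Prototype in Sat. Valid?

Yes, all constraints hold

Package must be done before Prototype — holds.
QA depends on Build — holds.
Test and Prototype are bundled into one day — holds.
Test depends on QA — holds.
Prototype depends on Scope — holds.
Scope and Package need the same test rig — holds.
Quinn owns both Scope and Prototype and can only do one per day — holds.
Scope is blocked on Spec — holds.
Handover depends on Scope — holds.
Build and Scope ship together in the same day — holds.
The team can handle at most 3 items per day — holds.
Build and Test need the same test rig — holds.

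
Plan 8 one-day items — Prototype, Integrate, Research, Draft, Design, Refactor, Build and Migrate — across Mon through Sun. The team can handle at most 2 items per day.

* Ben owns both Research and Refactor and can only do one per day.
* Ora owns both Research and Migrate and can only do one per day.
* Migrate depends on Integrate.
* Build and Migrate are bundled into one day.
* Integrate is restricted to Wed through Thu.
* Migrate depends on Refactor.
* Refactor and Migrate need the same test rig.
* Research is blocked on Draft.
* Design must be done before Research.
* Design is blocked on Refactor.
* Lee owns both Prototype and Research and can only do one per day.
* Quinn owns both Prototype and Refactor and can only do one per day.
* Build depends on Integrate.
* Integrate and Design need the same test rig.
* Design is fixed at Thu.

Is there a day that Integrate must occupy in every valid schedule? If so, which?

Wed

Integrate's window is Wed–Thu.
Design is fixed at Thu, and Integrate can't share a day with Design.
So Integrate must be Wed.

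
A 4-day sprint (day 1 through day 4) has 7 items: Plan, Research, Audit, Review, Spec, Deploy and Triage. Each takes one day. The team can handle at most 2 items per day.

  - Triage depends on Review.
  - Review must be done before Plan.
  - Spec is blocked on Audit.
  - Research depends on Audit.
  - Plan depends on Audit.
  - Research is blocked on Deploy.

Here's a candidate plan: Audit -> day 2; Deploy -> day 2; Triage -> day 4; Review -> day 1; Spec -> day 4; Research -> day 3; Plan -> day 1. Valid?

Plan depends on Audit — violated.
Spec is blocked on Audit — holds.
Review must be done before Plan — violated.
Research depends on Audit — holds.
The team can handle at most 2 items per day — holds.
Research is blocked on Deploy — holds.
Triage depends on Review — holds.

No. Plan depends on Audit is not satisfied.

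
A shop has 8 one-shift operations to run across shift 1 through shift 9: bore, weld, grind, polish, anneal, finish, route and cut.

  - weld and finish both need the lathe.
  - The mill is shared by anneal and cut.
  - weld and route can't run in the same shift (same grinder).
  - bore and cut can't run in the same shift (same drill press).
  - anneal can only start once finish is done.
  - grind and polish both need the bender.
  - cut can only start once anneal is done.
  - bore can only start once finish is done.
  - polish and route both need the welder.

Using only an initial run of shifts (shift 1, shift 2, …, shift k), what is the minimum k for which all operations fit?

3 shifts

The precedence chain requires at least 3 distinct shifts.
3 works (last occupied shift: shift 3): for example anneal=shift 2; cut=shift 3; route=shift 1; bore=shift 2; polish=shift 2; grind=shift 1; finish=shift 1; weld=shift 2.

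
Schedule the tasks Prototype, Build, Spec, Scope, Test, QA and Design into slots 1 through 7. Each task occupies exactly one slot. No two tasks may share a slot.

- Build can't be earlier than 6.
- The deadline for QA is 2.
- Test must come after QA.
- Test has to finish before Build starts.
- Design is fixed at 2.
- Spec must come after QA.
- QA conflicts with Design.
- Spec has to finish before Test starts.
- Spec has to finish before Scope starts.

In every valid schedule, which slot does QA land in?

QA's window is 1–2.
Design is fixed at 2, and QA can't share a slot with Design.
So QA must be 1.

1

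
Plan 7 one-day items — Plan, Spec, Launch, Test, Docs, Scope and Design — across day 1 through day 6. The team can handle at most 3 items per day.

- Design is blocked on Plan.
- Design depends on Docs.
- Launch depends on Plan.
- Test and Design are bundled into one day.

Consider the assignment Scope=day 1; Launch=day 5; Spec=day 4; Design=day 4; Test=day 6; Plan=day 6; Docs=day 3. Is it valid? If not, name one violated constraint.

Design depends on Docs — holds.
The team can handle at most 3 items per day — holds.
Test and Design are bundled into one day — violated.
Launch depends on Plan — violated.
Design is blocked on Plan — violated.

Invalid. Design is blocked on Plan.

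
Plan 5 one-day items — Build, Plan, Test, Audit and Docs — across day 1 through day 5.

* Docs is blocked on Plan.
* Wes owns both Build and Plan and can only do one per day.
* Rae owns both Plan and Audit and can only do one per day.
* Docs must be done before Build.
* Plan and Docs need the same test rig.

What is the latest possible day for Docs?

Precedence pushes Docs to at least day 2; downstream work caps Docs at day 4.
Docs at day 4 is achievable: Docs in day 4, Test in day 1, Build in day 5, Plan in day 1, Audit in day 2.

day 4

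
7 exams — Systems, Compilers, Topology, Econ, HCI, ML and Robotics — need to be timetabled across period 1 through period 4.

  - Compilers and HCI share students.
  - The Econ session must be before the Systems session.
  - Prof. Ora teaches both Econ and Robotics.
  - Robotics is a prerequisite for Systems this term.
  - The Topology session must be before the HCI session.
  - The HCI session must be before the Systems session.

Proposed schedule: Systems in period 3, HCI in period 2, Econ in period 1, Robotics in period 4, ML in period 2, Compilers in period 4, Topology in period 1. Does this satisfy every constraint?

Prof. Ora teaches both Econ and Robotics — holds.
The HCI session must be before the Systems session — holds.
Robotics is a prerequisite for Systems this term — violated.
The Econ session must be before the Systems session — holds.
Compilers and HCI share students — holds.
The Topology session must be before the HCI session — holds.

Invalid. Robotics is a prerequisite for Systems this term.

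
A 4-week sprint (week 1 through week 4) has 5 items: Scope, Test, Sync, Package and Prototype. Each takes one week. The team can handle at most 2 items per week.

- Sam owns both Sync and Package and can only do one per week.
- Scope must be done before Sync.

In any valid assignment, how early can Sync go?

Precedence pushes Sync to at least week 2.
Sync at week 2 is achievable: Sync in week 2; Package in week 3; Scope in week 1; Prototype in week 2; Test in week 1.

week 2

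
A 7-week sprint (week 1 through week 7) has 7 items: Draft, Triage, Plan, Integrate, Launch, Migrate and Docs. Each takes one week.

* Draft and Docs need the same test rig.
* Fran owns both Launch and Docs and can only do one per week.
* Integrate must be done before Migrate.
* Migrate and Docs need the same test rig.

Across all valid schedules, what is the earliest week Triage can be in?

week 1

Triage at week 1 is achievable: Launch=week 1, Migrate=week 2, Plan=week 1, Draft=week 1, Integrate=week 1, Triage=week 1, Docs=week 3.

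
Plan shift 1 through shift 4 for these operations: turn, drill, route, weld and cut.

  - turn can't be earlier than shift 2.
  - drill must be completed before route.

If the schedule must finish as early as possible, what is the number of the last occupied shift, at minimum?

2

The precedence chain requires at least 2 distinct shifts.
2 works (last occupied shift: shift 2): for example turn in shift 2; route in shift 2; cut in shift 1; weld in shift 1; drill in shift 1.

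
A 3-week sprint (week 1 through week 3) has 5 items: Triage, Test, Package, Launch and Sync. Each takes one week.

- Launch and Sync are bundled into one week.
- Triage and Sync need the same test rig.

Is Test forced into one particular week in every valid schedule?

Test can be week 1 (e.g. Launch=week 2, Triage=week 1, Package=week 1, Test=week 1, Sync=week 2) or week 2 (e.g. Package -> week 1, Test -> week 2, Triage -> week 1, Launch -> week 2, Sync -> week 2).

No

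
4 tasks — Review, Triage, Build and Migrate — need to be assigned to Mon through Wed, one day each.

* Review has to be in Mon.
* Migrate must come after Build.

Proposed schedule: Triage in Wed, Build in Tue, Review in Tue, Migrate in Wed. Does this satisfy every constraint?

No. Review has to be in Mon is not satisfied.

Migrate must come after Build — holds.
Review has to be in Mon — violated.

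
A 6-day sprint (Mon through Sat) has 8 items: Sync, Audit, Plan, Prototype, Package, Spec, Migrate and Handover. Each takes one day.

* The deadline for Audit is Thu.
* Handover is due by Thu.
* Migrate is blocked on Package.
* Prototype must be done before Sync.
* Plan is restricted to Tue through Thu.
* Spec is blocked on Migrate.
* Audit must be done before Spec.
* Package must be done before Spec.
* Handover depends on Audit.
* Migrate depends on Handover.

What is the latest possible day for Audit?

Wed

Audit's own window allows nothing later than Thu; downstream work caps Audit at Wed.
Audit at Wed is achievable: Prototype=Mon, Migrate=Fri, Audit=Wed, Handover=Thu, Sync=Tue, Spec=Sat, Plan=Tue, Package=Mon.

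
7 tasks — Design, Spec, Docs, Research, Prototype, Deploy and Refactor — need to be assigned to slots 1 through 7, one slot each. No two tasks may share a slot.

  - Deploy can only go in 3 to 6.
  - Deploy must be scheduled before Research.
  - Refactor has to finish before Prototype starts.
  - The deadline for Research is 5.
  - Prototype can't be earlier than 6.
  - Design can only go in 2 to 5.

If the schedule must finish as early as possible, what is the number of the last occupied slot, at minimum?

The precedence chain requires at least 2 distinct slots.
With at most 1 per slot and 7 tasks, at least 7 slots are needed.
Prototype can't be placed before 6, so the schedule must run through at least slot 6.
7 works (last occupied slot: 7): for example Design -> 2; Deploy -> 3; Docs -> 7; Prototype -> 6; Refactor -> 1; Spec -> 5; Research -> 4.

7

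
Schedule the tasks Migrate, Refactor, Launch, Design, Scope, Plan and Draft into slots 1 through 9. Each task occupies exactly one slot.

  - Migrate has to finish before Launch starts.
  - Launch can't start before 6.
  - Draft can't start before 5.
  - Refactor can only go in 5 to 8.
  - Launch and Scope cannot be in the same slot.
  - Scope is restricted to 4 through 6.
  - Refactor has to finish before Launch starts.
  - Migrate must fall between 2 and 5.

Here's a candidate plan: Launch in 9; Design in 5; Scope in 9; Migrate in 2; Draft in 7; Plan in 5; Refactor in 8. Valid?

Invalid. Launch and Scope cannot be in the same slot.

Migrate must fall between 2 and 5 — holds.
Refactor has to finish before Launch starts — holds.
Launch can't start before 6 — holds.
Launch and Scope cannot be in the same slot — violated.
Scope is restricted to 4 through 6 — violated.
Draft can't start before 5 — holds.
Refactor can only go in 5 to 8 — holds.
Migrate has to finish before Launch starts — holds.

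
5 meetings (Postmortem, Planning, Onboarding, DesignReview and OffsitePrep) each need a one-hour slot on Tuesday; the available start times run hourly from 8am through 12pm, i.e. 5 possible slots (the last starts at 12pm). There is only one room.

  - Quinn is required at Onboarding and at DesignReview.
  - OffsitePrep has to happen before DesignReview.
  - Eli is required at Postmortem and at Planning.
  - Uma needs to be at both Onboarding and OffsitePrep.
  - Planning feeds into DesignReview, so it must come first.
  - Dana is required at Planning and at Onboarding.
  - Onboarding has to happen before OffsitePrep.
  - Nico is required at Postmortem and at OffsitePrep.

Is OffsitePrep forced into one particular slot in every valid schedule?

OffsitePrep can be 9am (e.g. Postmortem -> 12pm, Planning -> 10am, Onboarding -> 8am, DesignReview -> 11am, OffsitePrep -> 9am) or 10am (e.g. Postmortem in 12pm; Planning in 8am; Onboarding in 9am; OffsitePrep in 10am; DesignReview in 11am).

No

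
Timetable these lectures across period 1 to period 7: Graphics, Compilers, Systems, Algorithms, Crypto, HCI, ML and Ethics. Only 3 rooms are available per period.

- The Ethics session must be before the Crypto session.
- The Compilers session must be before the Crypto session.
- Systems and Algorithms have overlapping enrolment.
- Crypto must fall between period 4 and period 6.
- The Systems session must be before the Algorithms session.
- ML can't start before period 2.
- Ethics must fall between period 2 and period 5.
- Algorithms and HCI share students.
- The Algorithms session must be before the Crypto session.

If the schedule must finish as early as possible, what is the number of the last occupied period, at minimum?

The precedence chain requires at least 3 distinct periods.
With at most 3 per period and 8 lectures, at least 3 periods are needed.
Crypto can't be placed before period 4, so the schedule must run through at least period 4.
4 works (last occupied period: period 4): for example Ethics -> period 2, Crypto -> period 4, ML -> period 2, Systems -> period 1, Compilers -> period 1, Graphics -> period 1, HCI -> period 3, Algorithms -> period 2.

4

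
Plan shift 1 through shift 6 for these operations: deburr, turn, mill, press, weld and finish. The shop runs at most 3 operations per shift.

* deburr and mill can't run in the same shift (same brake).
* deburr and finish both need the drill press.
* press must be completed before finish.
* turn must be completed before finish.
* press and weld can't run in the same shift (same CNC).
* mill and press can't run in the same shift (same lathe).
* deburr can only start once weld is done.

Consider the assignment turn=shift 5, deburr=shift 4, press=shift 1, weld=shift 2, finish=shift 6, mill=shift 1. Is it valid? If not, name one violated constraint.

The shop runs at most 3 operations per shift — holds.
deburr and mill can't run in the same shift (same brake) — holds.
mill and press can't run in the same shift (same lathe) — violated.
press and weld can't run in the same shift (same CNC) — holds.
deburr can only start once weld is done — holds.
press must be completed before finish — holds.
turn must be completed before finish — holds.
deburr and finish both need the drill press — holds.

No — it violates: mill and press can't run in the same shift (same lathe)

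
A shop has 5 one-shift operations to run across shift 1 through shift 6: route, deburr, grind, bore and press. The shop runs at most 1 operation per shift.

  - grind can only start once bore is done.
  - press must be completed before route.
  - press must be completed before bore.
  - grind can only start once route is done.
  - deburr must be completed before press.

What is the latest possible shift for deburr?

Downstream work caps deburr at shift 3.
deburr at shift 2 is achievable: grind in shift 6, press in shift 3, bore in shift 5, deburr in shift 2, route in shift 4.
Nothing later works — the capacity limit rule out every shift after shift 2.

shift 2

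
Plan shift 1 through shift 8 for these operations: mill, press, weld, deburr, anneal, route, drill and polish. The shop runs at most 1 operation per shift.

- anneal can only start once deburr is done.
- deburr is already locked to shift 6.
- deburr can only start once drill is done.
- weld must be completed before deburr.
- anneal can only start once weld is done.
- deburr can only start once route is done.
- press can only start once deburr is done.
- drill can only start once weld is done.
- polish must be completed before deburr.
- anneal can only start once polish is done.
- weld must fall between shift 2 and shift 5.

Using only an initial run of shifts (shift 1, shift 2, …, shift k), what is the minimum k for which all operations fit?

The precedence chain requires at least 4 distinct shifts.
With at most 1 per shift and 8 operations, at least 8 shifts are needed.
Propagating the time windows through the other constraints, press can't land before shift 7, so the schedule must run through at least shift 7.
8 works (last occupied shift: shift 8): for example mill -> shift 5, deburr -> shift 6, weld -> shift 2, polish -> shift 1, anneal -> shift 7, route -> shift 4, press -> shift 8, drill -> shift 3.

8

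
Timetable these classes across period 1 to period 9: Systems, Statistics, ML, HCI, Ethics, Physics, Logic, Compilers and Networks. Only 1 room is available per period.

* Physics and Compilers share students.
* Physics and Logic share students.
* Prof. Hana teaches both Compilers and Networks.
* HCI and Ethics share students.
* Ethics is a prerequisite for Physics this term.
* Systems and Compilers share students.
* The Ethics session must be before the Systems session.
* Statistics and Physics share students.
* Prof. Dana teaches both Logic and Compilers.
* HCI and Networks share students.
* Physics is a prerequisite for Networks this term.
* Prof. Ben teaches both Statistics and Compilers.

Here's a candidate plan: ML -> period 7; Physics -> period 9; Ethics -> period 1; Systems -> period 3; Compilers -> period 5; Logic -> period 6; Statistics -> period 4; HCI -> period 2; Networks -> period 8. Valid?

Invalid. Physics is a prerequisite for Networks this term.

Physics and Compilers share students — holds.
Statistics and Physics share students — holds.
Ethics is a prerequisite for Physics this term — holds.
Systems and Compilers share students — holds.
HCI and Ethics share students — holds.
Prof. Hana teaches both Compilers and Networks — holds.
The Ethics session must be before the Systems session — holds.
Physics is a prerequisite for Networks this term — violated.
Physics and Logic share students — holds.
Only 1 room is available per period — holds.
Prof. Ben teaches both Statistics and Compilers — holds.
Prof. Dana teaches both Logic and Compilers — holds.
HCI and Networks share students — holds.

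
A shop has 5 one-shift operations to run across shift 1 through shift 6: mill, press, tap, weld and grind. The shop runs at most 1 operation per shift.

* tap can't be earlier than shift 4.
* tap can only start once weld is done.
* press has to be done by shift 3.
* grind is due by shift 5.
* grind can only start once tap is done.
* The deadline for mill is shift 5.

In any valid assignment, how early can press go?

shift 1

Press's own window allows nothing later than shift 3.
press at shift 1 is achievable: weld in shift 3, mill in shift 2, press in shift 1, tap in shift 4, grind in shift 5.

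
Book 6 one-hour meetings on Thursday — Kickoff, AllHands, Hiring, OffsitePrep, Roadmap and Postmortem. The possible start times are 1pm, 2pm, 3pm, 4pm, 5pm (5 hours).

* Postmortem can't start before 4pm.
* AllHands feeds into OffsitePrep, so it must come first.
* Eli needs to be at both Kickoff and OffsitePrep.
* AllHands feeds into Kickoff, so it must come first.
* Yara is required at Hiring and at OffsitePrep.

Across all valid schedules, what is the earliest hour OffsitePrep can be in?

2pm

Precedence pushes OffsitePrep to at least 2pm.
OffsitePrep at 2pm is achievable: AllHands -> 1pm, OffsitePrep -> 2pm, Roadmap -> 1pm, Postmortem -> 4pm, Kickoff -> 3pm, Hiring -> 1pm.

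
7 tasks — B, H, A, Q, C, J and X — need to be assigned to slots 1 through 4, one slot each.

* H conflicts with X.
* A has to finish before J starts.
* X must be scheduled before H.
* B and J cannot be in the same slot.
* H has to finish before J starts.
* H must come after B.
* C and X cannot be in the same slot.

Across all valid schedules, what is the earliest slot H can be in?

Precedence pushes H to at least 2; downstream work caps H at 3.
H at 2 is achievable: H -> 2, J -> 3, X -> 1, B -> 1, C -> 2, A -> 1, Q -> 1.

2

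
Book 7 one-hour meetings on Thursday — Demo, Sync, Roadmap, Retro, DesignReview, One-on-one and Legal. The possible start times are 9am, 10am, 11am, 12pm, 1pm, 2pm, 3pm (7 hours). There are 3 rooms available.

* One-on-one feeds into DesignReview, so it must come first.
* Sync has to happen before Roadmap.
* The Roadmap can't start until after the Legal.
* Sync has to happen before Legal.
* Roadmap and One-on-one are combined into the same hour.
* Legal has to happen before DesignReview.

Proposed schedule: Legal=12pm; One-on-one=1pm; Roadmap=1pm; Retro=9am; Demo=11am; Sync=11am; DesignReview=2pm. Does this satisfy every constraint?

Sync has to happen before Roadmap — holds.
Sync has to happen before Legal — holds.
Legal has to happen before DesignReview — holds.
One-on-one feeds into DesignReview, so it must come first — holds.
Roadmap and One-on-one are combined into the same hour — holds.
The Roadmap can't start until after the Legal — holds.
There are 3 rooms available — holds.

Yes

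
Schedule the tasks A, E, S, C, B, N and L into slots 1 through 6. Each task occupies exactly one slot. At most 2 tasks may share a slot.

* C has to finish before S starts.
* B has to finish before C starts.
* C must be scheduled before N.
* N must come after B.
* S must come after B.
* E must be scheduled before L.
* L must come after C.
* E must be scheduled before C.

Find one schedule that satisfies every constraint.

B=1, N=3, E=1, L=4, S=3, C=2, A=2

Checking: B(1) before S(3); B(1) before N(3); C(2) before L(4); B(1) before C(2); E(1) before C(2); C(2) before S(3); C(2) before N(3); E(1) before L(4); max 2 per slot (cap 2).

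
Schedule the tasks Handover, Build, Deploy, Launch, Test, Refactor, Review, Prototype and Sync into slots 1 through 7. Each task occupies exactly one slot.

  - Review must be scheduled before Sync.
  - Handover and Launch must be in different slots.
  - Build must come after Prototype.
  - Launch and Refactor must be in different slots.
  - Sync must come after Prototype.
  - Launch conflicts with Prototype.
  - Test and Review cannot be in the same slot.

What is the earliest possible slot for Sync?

Precedence pushes Sync to at least 2.
Sync at 2 is achievable: Prototype in 1; Build in 2; Deploy in 1; Refactor in 1; Sync in 2; Handover in 1; Launch in 2; Review in 1; Test in 2.

2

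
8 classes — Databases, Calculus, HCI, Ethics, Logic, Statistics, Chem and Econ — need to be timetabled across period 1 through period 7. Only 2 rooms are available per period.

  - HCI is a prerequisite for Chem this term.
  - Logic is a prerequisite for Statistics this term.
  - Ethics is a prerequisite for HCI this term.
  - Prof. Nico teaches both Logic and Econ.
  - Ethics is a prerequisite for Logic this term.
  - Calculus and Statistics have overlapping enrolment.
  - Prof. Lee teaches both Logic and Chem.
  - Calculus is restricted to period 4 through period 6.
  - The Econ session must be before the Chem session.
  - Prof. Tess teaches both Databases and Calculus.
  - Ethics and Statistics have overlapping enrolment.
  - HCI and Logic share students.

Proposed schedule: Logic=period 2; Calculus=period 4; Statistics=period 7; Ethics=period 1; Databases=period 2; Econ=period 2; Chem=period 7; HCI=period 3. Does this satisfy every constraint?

Calculus is restricted to period 4 through period 6 — holds.
Ethics is a prerequisite for HCI this term — holds.
Only 2 rooms are available per period — violated.
Prof. Lee teaches both Logic and Chem — holds.
HCI and Logic share students — holds.
Ethics is a prerequisite for Logic this term — holds.
Logic is a prerequisite for Statistics this term — holds.
HCI is a prerequisite for Chem this term — holds.
Ethics and Statistics have overlapping enrolment — holds.
Calculus and Statistics have overlapping enrolment — holds.
The Econ session must be before the Chem session — holds.
Prof. Nico teaches both Logic and Econ — violated.
Prof. Tess teaches both Databases and Calculus — holds.

Invalid. Prof. Nico teaches both Logic and Econ.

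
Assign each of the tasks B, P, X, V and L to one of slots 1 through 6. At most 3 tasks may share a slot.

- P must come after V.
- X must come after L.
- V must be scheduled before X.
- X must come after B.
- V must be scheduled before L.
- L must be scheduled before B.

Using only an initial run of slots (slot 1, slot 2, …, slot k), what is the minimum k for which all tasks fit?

The precedence chain requires at least 4 distinct slots.
With at most 3 per slot and 5 tasks, at least 2 slots are needed.
4 works (last occupied slot: 4): for example P=2, B=3, L=2, V=1, X=4.

4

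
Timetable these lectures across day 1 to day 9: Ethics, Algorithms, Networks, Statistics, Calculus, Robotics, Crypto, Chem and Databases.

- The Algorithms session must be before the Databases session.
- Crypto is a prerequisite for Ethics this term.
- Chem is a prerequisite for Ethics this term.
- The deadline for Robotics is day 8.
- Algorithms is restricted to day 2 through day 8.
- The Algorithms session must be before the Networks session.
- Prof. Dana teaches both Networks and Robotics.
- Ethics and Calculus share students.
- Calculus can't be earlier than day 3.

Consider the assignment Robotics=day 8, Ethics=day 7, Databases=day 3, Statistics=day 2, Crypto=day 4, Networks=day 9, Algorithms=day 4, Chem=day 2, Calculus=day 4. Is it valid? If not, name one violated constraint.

The Algorithms session must be before the Databases session — violated.
Ethics and Calculus share students — holds.
Crypto is a prerequisite for Ethics this term — holds.
Chem is a prerequisite for Ethics this term — holds.
The Algorithms session must be before the Networks session — holds.
Prof. Dana teaches both Networks and Robotics — holds.
The deadline for Robotics is day 8 — holds.
Calculus can't be earlier than day 3 — holds.
Algorithms is restricted to day 2 through day 8 — holds.

Invalid. The Algorithms session must be before the Databases session.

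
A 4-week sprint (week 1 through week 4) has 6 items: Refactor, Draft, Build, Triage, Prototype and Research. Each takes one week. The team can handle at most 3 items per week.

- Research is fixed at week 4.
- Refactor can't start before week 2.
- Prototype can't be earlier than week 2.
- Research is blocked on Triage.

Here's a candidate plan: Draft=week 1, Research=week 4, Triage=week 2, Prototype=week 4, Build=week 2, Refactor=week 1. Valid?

No. Refactor can't start before week 2 is not satisfied.

Prototype can't be earlier than week 2 — holds.
Research is blocked on Triage — holds.
The team can handle at most 3 items per week — holds.
Refactor can't start before week 2 — violated.
Research is fixed at week 4 — holds.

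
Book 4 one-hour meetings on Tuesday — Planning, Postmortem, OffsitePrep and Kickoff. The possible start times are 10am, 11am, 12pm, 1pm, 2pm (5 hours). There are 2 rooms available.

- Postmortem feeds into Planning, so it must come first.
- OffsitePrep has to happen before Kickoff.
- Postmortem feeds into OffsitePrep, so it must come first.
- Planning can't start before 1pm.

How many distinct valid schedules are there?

Splitting on Planning: it can be 1pm (10), 2pm (10). Listing each branch's schedules as (Postmortem, OffsitePrep, Kickoff):
Planning=1pm: (10am,11am,12pm) (10am,11am,1pm) (10am,11am,2pm) (10am,12pm,1pm) (10am,12pm,2pm) (10am,1pm,2pm) (11am,12pm,1pm) (11am,12pm,2pm) (11am,1pm,2pm) (12pm,1pm,2pm) — 10.
Planning=2pm: (10am,11am,12pm) (10am,11am,1pm) (10am,11am,2pm) (10am,12pm,1pm) (10am,12pm,2pm) (10am,1pm,2pm) (11am,12pm,1pm) (11am,12pm,2pm) (11am,1pm,2pm) (12pm,1pm,2pm) — 10.
Summing: 10 + 10 = 20.

20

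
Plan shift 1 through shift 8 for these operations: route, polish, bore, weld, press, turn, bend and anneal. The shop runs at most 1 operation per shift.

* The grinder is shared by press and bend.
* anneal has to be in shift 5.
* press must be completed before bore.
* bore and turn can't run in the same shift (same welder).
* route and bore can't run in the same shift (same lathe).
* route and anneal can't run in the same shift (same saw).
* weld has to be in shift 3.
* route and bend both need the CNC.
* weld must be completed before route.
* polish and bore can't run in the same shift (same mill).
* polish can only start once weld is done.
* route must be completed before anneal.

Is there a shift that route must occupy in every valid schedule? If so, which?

weld is fixed at shift 3 and must come before route, so route is at least shift 4.
anneal is fixed at shift 5 and must come after route, so route is at most shift 4.
So route must be shift 4.

shift 4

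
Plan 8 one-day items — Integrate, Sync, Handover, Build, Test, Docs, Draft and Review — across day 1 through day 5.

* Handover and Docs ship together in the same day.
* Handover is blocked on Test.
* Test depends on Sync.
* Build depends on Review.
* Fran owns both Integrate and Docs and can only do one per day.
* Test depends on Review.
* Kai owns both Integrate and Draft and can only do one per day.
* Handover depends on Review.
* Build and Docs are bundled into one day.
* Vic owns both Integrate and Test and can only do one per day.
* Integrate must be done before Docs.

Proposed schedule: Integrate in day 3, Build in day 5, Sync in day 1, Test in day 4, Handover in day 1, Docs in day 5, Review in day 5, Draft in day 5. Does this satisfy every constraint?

No — it violates: Handover depends on Review

Test depends on Sync — holds.
Integrate must be done before Docs — holds.
Test depends on Review — violated.
Fran owns both Integrate and Docs and can only do one per day — holds.
Build depends on Review — violated.
Handover and Docs ship together in the same day — violated.
Vic owns both Integrate and Test and can only do one per day — holds.
Handover is blocked on Test — violated.
Build and Docs are bundled into one day — holds.
Kai owns both Integrate and Draft and can only do one per day — holds.
Handover depends on Review — violated.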